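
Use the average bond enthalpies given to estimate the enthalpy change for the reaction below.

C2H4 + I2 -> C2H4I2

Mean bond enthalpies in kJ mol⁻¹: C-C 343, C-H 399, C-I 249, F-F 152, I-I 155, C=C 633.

Bonds broken (reactants):
  C-H: 4 × 399 = 1596
  C=C: 1 × 633 = 633
  I-I: 1 × 155 = 155
  Σ(broken) = 2384 kJ
Bonds formed (products):
  C-C: 1 × 343 = 343
  C-H: 4 × 399 = 1596
  C-I: 2 × 249 = 498
  Σ(formed) = 2437 kJ
ΔH = Σ(broken) − Σ(formed) = 2384 − 2437 = −53 kJ

ΔH ≈ −53 kJ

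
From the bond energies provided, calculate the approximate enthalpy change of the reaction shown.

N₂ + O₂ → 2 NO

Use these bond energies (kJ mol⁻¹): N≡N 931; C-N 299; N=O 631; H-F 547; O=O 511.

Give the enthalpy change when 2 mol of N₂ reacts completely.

Bonds broken (reactants):
  N≡N: 1 × 931 = 931
  O=O: 1 × 511 = 511
  Σ(broken) = 1442 kJ
Bonds formed (products):
  N=O: 2 × 631 = 1262
  Σ(formed) = 1262 kJ
ΔH = Σ(broken) − Σ(formed) = 1442 − 1262 = +180 kJ
For 2× the reaction as written: 2 × (+180) = +360 kJ

ΔH = +360 kJ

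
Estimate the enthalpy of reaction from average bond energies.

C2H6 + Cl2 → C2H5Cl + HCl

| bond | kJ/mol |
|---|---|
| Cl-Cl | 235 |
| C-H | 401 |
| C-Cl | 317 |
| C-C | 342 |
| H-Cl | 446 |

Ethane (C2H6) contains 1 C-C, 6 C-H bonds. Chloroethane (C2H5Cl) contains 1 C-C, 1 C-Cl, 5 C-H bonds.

Bonds broken (reactants):
  C-C: 1 × 342 = 342
  C-H: 6 × 401 = 2406
  Cl-Cl: 1 × 235 = 235
  Σ(broken) = 2983 kJ
Bonds formed (products):
  C-C: 1 × 342 = 342
  C-Cl: 1 × 317 = 317
  C-H: 5 × 401 = 2005
  H-Cl: 1 × 446 = 446
  Σ(formed) = 3110 kJ
ΔH = Σ(broken) − Σ(formed) = 2983 − 3110 = −127 kJ

ΔH ≈ −127 kJ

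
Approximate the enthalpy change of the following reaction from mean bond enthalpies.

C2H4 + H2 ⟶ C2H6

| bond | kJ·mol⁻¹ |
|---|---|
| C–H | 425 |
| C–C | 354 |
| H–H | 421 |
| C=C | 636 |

ΔH ≈ −147 kJ

Bonds broken (reactants):
  C–H: 4 × 425 = 1700
  C=C: 1 × 636 = 636
  H–H: 1 × 421 = 421
  Σ(broken) = 2757 kJ
Bonds formed (products):
  C–C: 1 × 354 = 354
  C–H: 6 × 425 = 2550
  Σ(formed) = 2904 kJ
ΔH = Σ(broken) − Σ(formed) = 2757 − 2904 = −147 kJ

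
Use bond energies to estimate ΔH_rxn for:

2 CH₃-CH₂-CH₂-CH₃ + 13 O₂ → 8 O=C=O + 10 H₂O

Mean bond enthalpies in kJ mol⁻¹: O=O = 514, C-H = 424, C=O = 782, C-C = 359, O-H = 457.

Bonds broken (reactants):
  C-C: 6 × 359 = 2154
  C-H: 20 × 424 = 8480
  O=O: 13 × 514 = 6682
  Σ(broken) = 17316 kJ
Bonds formed (products):
  C=O: 16 × 782 = 12512
  O-H: 20 × 457 = 9140
  Σ(formed) = 21652 kJ
ΔH = Σ(broken) − Σ(formed) = 17316 − 21652 = −4336 kJ

ΔH ≈ −4336 kJ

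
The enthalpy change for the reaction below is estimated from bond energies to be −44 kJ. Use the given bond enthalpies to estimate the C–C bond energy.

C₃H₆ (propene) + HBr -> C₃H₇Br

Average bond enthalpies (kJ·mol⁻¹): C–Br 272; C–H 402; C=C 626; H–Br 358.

Let D be the C–C bond energy.
Σ(broken) = 1×D + 6×402 + 1×626 + 1×358 = 3396 + D
Σ(formed) = 1×272 + 2×D + 7×402 = 3086 + 2D
ΔH = Σ(broken) − Σ(formed) = (3396 + D) − (3086 + 2D) = +310 − D
Setting this equal to −44 kJ gives D = 354 kJ/mol.

D(C–C) ≈ 354 kJ/mol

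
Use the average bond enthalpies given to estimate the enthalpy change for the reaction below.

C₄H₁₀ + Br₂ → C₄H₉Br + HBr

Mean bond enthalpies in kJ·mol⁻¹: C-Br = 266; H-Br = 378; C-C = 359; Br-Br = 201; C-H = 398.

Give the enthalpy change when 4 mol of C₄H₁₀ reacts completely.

ΔH = −180 kJ

Bonds broken (reactants):
  Br-Br: 1 × 201 = 201
  C-C: 3 × 359 = 1077
  C-H: 10 × 398 = 3980
  Σ(broken) = 5258 kJ
Bonds formed (products):
  C-Br: 1 × 266 = 266
  C-C: 3 × 359 = 1077
  C-H: 9 × 398 = 3582
  H-Br: 1 × 378 = 378
  Σ(formed) = 5303 kJ
ΔH = Σ(broken) − Σ(formed) = 5258 − 5303 = −45 kJ
For 4× the reaction as written: 4 × (−45) = −180 kJ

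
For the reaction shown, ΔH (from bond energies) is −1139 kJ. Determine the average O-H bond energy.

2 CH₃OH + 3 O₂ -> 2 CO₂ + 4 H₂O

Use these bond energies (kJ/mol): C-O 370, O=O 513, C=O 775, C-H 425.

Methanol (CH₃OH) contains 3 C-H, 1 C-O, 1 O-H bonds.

D(O-H) ≈ 478 kJ/mol

Let D be the O-H bond energy.
Σ(broken) = 6×425 + 2×370 + 2×D + 3×513 = 4829 + 2D
Σ(formed) = 4×775 + 8×D = 3100 + 8D
ΔH = Σ(broken) − Σ(formed) = (4829 + 2D) − (3100 + 8D) = +1729 − 6D
Setting this equal to −1139 kJ gives 6D = 2868, so D = 478 kJ/mol.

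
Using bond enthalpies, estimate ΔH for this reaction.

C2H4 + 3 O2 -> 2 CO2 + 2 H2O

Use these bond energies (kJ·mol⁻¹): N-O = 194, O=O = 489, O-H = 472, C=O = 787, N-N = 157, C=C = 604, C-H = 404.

Bonds broken (reactants):
  C-H: 4 × 404 = 1616
  C=C: 1 × 604 = 604
  O=O: 3 × 489 = 1467
  Σ(broken) = 3687 kJ
Bonds formed (products):
  C=O: 4 × 787 = 3148
  O-H: 4 × 472 = 1888
  Σ(formed) = 5036 kJ
ΔH = Σ(broken) − Σ(formed) = 3687 − 5036 = −1349 kJ

ΔH ≈ −1349 kJ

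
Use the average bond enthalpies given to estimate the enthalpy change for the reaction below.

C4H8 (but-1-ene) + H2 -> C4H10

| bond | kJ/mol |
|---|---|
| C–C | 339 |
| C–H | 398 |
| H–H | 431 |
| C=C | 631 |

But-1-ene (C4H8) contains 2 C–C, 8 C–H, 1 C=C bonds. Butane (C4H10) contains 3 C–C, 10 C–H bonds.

ΔH ≈ −73 kJ

Bonds broken (reactants):
  C–C: 2 × 339 = 678
  C–H: 8 × 398 = 3184
  C=C: 1 × 631 = 631
  H–H: 1 × 431 = 431
  Σ(broken) = 4924 kJ
Bonds formed (products):
  C–C: 3 × 339 = 1017
  C–H: 10 × 398 = 3980
  Σ(formed) = 4997 kJ
ΔH = Σ(broken) − Σ(formed) = 4924 − 4997 = −73 kJ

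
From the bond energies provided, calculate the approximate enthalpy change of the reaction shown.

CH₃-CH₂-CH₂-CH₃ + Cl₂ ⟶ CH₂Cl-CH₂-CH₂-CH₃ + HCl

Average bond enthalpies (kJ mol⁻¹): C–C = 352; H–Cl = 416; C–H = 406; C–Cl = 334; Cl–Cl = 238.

ΔH ≈ −106 kJ

Bonds broken (reactants):
  C–C: 3 × 352 = 1056
  C–H: 10 × 406 = 4060
  Cl–Cl: 1 × 238 = 238
  Σ(broken) = 5354 kJ
Bonds formed (products):
  C–C: 3 × 352 = 1056
  C–Cl: 1 × 334 = 334
  C–H: 9 × 406 = 3654
  H–Cl: 1 × 416 = 416
  Σ(formed) = 5460 kJ
ΔH = Σ(broken) − Σ(formed) = 5354 − 5460 = −106 kJ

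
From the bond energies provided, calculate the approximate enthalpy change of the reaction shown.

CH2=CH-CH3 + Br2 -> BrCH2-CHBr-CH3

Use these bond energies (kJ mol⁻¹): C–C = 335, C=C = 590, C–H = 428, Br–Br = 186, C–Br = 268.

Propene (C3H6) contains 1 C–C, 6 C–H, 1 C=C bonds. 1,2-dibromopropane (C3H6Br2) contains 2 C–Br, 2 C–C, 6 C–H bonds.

ΔH ≈ −95 kJ

Bonds broken (reactants):
  Br–Br: 1 × 186 = 186
  C–C: 1 × 335 = 335
  C–H: 6 × 428 = 2568
  C=C: 1 × 590 = 590
  Σ(broken) = 3679 kJ
Bonds formed (products):
  C–Br: 2 × 268 = 536
  C–C: 2 × 335 = 670
  C–H: 6 × 428 = 2568
  Σ(formed) = 3774 kJ
ΔH = Σ(broken) − Σ(formed) = 3679 − 3774 = −95 kJ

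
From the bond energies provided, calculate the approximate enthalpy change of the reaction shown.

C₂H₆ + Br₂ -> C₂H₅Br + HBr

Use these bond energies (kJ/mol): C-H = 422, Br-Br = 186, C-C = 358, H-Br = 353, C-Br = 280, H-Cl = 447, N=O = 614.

Bonds broken (reactants):
  Br-Br: 1 × 186 = 186
  C-C: 1 × 358 = 358
  C-H: 6 × 422 = 2532
  Σ(broken) = 3076 kJ
Bonds formed (products):
  C-Br: 1 × 280 = 280
  C-C: 1 × 358 = 358
  C-H: 5 × 422 = 2110
  H-Br: 1 × 353 = 353
  Σ(formed) = 3101 kJ
ΔH = Σ(broken) − Σ(formed) = 3076 − 3101 = −25 kJ

ΔH ≈ −25 kJ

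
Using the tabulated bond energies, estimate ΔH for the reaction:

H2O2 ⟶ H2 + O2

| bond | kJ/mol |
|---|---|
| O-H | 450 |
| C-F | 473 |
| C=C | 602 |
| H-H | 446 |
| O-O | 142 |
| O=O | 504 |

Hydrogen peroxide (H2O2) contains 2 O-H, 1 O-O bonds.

ΔH ≈ +92 kJ

Bonds broken (reactants):
  O-H: 2 × 450 = 900
  O-O: 1 × 142 = 142
  Σ(broken) = 1042 kJ
Bonds formed (products):
  H-H: 1 × 446 = 446
  O=O: 1 × 504 = 504
  Σ(formed) = 950 kJ
ΔH = Σ(broken) − Σ(formed) = 1042 − 950 = +92 kJ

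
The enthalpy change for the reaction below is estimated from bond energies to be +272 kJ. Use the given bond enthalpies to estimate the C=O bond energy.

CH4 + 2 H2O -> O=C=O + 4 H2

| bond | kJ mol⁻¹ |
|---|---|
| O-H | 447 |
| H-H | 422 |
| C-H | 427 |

Let D be the C=O bond energy.
Σ(broken) = 4×427 + 4×447 = 3496
Σ(formed) = 2×D + 4×422 = 1688 + 2D
ΔH = Σ(broken) − Σ(formed) = (3496) − (1688 + 2D) = +1808 − 2D
Setting this equal to +272 kJ gives 2D = 1536, so D = 768 kJ/mol.

D(C=O) ≈ 768 kJ/mol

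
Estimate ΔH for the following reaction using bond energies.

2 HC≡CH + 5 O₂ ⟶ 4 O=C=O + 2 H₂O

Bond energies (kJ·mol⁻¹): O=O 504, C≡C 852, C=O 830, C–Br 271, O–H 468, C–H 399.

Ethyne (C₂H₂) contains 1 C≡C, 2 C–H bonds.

ΔH ≈ −2692 kJ

Bonds broken (reactants):
  C≡C: 2 × 852 = 1704
  C–H: 4 × 399 = 1596
  O=O: 5 × 504 = 2520
  Σ(broken) = 5820 kJ
Bonds formed (products):
  C=O: 8 × 830 = 6640
  O–H: 4 × 468 = 1872
  Σ(formed) = 8512 kJ
ΔH = Σ(broken) − Σ(formed) = 5820 − 8512 = −2692 kJ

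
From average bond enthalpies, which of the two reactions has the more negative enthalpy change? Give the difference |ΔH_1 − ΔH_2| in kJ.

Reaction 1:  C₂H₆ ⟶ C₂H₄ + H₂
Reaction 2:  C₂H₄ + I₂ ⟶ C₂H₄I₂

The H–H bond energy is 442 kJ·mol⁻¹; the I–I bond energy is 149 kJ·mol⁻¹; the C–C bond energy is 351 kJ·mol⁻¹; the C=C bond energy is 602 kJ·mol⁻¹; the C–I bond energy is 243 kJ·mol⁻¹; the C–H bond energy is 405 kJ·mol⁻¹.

Reaction 2, by 203 kJ

Reaction 1:
  Bonds broken (reactants):
    C–C: 1 × 351 = 351
    C–H: 6 × 405 = 2430
    Σ(broken) = 2781 kJ
  Bonds formed (products):
    C–H: 4 × 405 = 1620
    C=C: 1 × 602 = 602
    H–H: 1 × 442 = 442
    Σ(formed) = 2664 kJ
  ΔH_1 = 2781 − 2664 = +117 kJ
Reaction 2:
  Bonds broken (reactants):
    C–H: 4 × 405 = 1620
    C=C: 1 × 602 = 602
    I–I: 1 × 149 = 149
    Σ(broken) = 2371 kJ
  Bonds formed (products):
    C–C: 1 × 351 = 351
    C–H: 4 × 405 = 1620
    C–I: 2 × 243 = 486
    Σ(formed) = 2457 kJ
  ΔH_2 = 2371 − 2457 = −86 kJ
ΔH_1 − ΔH_2 = +203 kJ, so reaction 2 has the more negative ΔH; |ΔH_1 − ΔH_2| = 203 kJ.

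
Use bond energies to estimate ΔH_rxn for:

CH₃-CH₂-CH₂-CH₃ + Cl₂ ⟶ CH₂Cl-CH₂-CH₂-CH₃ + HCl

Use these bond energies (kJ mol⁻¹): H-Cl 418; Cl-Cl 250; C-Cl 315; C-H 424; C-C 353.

Bonds broken (reactants):
  C-C: 3 × 353 = 1059
  C-H: 10 × 424 = 4240
  Cl-Cl: 1 × 250 = 250
  Σ(broken) = 5549 kJ
Bonds formed (products):
  C-C: 3 × 353 = 1059
  C-Cl: 1 × 315 = 315
  C-H: 9 × 424 = 3816
  H-Cl: 1 × 418 = 418
  Σ(formed) = 5608 kJ
ΔH = Σ(broken) − Σ(formed) = 5549 − 5608 = −59 kJ

ΔH ≈ −59 kJ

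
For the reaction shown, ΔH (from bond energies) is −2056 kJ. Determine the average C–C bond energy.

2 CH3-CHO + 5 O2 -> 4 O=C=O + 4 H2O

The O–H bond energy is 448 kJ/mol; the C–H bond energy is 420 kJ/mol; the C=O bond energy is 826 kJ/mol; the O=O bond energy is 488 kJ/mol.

Let D be the C–C bond energy.
Σ(broken) = 2×D + 8×420 + 2×826 + 5×488 = 7452 + 2D
Σ(formed) = 8×826 + 8×448 = 10192
ΔH = Σ(broken) − Σ(formed) = (7452 + 2D) − (10192) = −2740 + 2D
Setting this equal to −2056 kJ gives 2D = 684, so D = 342 kJ/mol.

D(C–C) ≈ 342 kJ/mol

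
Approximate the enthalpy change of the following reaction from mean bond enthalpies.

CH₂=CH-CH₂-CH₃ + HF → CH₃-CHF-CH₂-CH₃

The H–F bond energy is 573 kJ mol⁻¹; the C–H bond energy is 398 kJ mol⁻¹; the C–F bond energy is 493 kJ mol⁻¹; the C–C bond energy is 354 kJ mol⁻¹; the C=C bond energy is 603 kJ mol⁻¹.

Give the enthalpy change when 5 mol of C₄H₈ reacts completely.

Bonds broken (reactants):
  C–C: 2 × 354 = 708
  C–H: 8 × 398 = 3184
  C=C: 1 × 603 = 603
  H–F: 1 × 573 = 573
  Σ(broken) = 5068 kJ
Bonds formed (products):
  C–C: 3 × 354 = 1062
  C–F: 1 × 493 = 493
  C–H: 9 × 398 = 3582
  Σ(formed) = 5137 kJ
ΔH = Σ(broken) − Σ(formed) = 5068 − 5137 = −69 kJ
For 5× the reaction as written: 5 × (−69) = −345 kJ

ΔH = −345 kJ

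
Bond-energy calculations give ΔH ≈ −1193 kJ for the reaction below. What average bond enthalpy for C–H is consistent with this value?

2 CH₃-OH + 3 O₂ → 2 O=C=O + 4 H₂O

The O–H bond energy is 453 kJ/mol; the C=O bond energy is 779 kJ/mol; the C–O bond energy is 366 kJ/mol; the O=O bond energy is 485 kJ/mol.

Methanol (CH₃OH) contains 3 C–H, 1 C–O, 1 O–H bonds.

D(C–H) ≈ 409 kJ/mol

Let D be the C–H bond energy.
Σ(broken) = 6×D + 2×366 + 2×453 + 3×485 = 3093 + 6D
Σ(formed) = 4×779 + 8×453 = 6740
ΔH = Σ(broken) − Σ(formed) = (3093 + 6D) − (6740) = −3647 + 6D
Setting this equal to −1193 kJ gives 6D = 2454, so D = 409 kJ/mol.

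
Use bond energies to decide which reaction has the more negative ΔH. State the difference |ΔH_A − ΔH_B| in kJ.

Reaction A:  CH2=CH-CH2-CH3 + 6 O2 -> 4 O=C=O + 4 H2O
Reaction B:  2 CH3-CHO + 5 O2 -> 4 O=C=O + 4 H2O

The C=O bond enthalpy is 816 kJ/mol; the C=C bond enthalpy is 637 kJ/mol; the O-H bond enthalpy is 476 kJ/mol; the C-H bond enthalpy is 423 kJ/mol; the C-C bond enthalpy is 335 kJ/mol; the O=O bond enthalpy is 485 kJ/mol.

Reaction A, by 510 kJ

Reaction A:
  Bonds broken (reactants):
    C-C: 2 × 335 = 670
    C-H: 8 × 423 = 3384
    C=C: 1 × 637 = 637
    O=O: 6 × 485 = 2910
    Σ(broken) = 7601 kJ
  Bonds formed (products):
    C=O: 8 × 816 = 6528
    O-H: 8 × 476 = 3808
    Σ(formed) = 10336 kJ
  ΔH_A = 7601 − 10336 = −2735 kJ
Reaction B:
  Bonds broken (reactants):
    C-C: 2 × 335 = 670
    C-H: 8 × 423 = 3384
    C=O: 2 × 816 = 1632
    O=O: 5 × 485 = 2425
    Σ(broken) = 8111 kJ
  Bonds formed (products):
    C=O: 8 × 816 = 6528
    O-H: 8 × 476 = 3808
    Σ(formed) = 10336 kJ
  ΔH_B = 8111 − 10336 = −2225 kJ
ΔH_A − ΔH_B = −510 kJ, so reaction A has the more negative ΔH; |ΔH_A − ΔH_B| = 510 kJ.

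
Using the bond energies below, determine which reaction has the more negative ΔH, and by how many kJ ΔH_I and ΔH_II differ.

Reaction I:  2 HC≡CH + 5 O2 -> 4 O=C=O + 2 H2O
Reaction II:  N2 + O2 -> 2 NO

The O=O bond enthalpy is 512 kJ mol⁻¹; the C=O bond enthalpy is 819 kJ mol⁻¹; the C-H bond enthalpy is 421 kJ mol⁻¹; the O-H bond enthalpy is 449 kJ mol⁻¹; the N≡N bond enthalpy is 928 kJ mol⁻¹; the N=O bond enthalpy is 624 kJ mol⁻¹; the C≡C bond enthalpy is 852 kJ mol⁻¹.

Reaction I, by 2592 kJ

Reaction I:
  Bonds broken (reactants):
    C≡C: 2 × 852 = 1704
    C-H: 4 × 421 = 1684
    O=O: 5 × 512 = 2560
    Σ(broken) = 5948 kJ
  Bonds formed (products):
    C=O: 8 × 819 = 6552
    O-H: 4 × 449 = 1796
    Σ(formed) = 8348 kJ
  ΔH_I = 5948 − 8348 = −2400 kJ
Reaction II:
  Bonds broken (reactants):
    N≡N: 1 × 928 = 928
    O=O: 1 × 512 = 512
    Σ(broken) = 1440 kJ
  Bonds formed (products):
    N=O: 2 × 624 = 1248
    Σ(formed) = 1248 kJ
  ΔH_II = 1440 − 1248 = +192 kJ
ΔH_I − ΔH_II = −2592 kJ, so reaction I has the more negative ΔH; |ΔH_I − ΔH_II| = 2592 kJ.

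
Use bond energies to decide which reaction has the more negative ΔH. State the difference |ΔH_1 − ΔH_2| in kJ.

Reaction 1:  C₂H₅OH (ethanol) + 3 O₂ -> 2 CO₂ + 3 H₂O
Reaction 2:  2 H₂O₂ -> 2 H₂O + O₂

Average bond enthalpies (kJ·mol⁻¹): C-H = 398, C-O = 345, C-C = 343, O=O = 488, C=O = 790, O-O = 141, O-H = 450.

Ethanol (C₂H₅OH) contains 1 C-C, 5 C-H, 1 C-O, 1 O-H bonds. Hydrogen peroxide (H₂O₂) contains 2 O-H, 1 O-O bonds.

Reaction 1:
  Bonds broken (reactants):
    C-C: 1 × 343 = 343
    C-H: 5 × 398 = 1990
    C-O: 1 × 345 = 345
    O-H: 1 × 450 = 450
    O=O: 3 × 488 = 1464
    Σ(broken) = 4592 kJ
  Bonds formed (products):
    C=O: 4 × 790 = 3160
    O-H: 6 × 450 = 2700
    Σ(formed) = 5860 kJ
  ΔH_1 = 4592 − 5860 = −1268 kJ
Reaction 2:
  Bonds broken (reactants):
    O-H: 4 × 450 = 1800
    O-O: 2 × 141 = 282
    Σ(broken) = 2082 kJ
  Bonds formed (products):
    O-H: 4 × 450 = 1800
    O=O: 1 × 488 = 488
    Σ(formed) = 2288 kJ
  ΔH_2 = 2082 − 2288 = −206 kJ
ΔH_1 − ΔH_2 = −1062 kJ, so reaction 1 has the more negative ΔH; |ΔH_1 − ΔH_2| = 1062 kJ.

Reaction 1, by 1062 kJ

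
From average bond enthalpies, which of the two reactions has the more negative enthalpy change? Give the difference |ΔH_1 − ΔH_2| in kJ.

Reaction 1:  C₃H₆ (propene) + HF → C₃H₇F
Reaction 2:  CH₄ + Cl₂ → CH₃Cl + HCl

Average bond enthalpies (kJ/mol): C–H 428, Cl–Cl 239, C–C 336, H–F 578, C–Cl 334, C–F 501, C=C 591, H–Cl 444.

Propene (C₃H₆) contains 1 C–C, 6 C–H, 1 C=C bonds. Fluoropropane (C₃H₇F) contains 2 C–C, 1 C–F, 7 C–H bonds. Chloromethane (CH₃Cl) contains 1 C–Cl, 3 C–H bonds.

Reaction 1:
  Bonds broken (reactants):
    C–C: 1 × 336 = 336
    C–H: 6 × 428 = 2568
    C=C: 1 × 591 = 591
    H–F: 1 × 578 = 578
    Σ(broken) = 4073 kJ
  Bonds formed (products):
    C–C: 2 × 336 = 672
    C–F: 1 × 501 = 501
    C–H: 7 × 428 = 2996
    Σ(formed) = 4169 kJ
  ΔH_1 = 4073 − 4169 = −96 kJ
Reaction 2:
  Bonds broken (reactants):
    C–H: 4 × 428 = 1712
    Cl–Cl: 1 × 239 = 239
    Σ(broken) = 1951 kJ
  Bonds formed (products):
    C–Cl: 1 × 334 = 334
    C–H: 3 × 428 = 1284
    H–Cl: 1 × 444 = 444
    Σ(formed) = 2062 kJ
  ΔH_2 = 1951 − 2062 = −111 kJ
ΔH_1 − ΔH_2 = +15 kJ, so reaction 2 has the more negative ΔH; |ΔH_1 − ΔH_2| = 15 kJ.

Reaction 2, by 15 kJ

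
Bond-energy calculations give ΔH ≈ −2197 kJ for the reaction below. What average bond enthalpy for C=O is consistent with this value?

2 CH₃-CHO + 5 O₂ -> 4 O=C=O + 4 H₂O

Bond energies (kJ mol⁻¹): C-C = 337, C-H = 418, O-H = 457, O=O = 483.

Let D be the C=O bond energy.
Σ(broken) = 2×337 + 8×418 + 2×D + 5×483 = 6433 + 2D
Σ(formed) = 8×D + 8×457 = 3656 + 8D
ΔH = Σ(broken) − Σ(formed) = (6433 + 2D) − (3656 + 8D) = +2777 − 6D
Setting this equal to −2197 kJ gives 6D = 4974, so D = 829 kJ/mol.

D(C=O) ≈ 829 kJ/mol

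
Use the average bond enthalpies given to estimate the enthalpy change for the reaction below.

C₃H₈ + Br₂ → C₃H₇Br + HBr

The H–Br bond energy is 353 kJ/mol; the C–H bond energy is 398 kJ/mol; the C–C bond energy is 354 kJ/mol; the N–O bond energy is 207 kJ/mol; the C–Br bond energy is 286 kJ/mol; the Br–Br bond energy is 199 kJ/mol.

ΔH ≈ −42 kJ

Bonds broken (reactants):
  Br–Br: 1 × 199 = 199
  C–C: 2 × 354 = 708
  C–H: 8 × 398 = 3184
  Σ(broken) = 4091 kJ
Bonds formed (products):
  C–Br: 1 × 286 = 286
  C–C: 2 × 354 = 708
  C–H: 7 × 398 = 2786
  H–Br: 1 × 353 = 353
  Σ(formed) = 4133 kJ
ΔH = Σ(broken) − Σ(formed) = 4091 − 4133 = −42 kJ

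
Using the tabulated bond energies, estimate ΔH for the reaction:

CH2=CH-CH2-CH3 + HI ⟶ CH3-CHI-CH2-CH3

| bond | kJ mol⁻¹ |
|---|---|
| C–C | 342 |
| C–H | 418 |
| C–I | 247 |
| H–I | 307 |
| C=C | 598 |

Bonds broken (reactants):
  C–C: 2 × 342 = 684
  C–H: 8 × 418 = 3344
  C=C: 1 × 598 = 598
  H–I: 1 × 307 = 307
  Σ(broken) = 4933 kJ
Bonds formed (products):
  C–C: 3 × 342 = 1026
  C–H: 9 × 418 = 3762
  C–I: 1 × 247 = 247
  Σ(formed) = 5035 kJ
ΔH = Σ(broken) − Σ(formed) = 4933 − 5035 = −102 kJ

ΔH ≈ −102 kJ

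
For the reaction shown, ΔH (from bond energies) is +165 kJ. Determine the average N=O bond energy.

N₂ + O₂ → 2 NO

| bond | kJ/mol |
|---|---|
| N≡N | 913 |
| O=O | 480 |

Let D be the N=O bond energy.
Σ(broken) = 1×913 + 1×480 = 1393
Σ(formed) = 2×D = 2D
ΔH = Σ(broken) − Σ(formed) = (1393) − (2D) = +1393 − 2D
Setting this equal to +165 kJ gives 2D = 1228, so D = 614 kJ/mol.

D(N=O) ≈ 614 kJ/mol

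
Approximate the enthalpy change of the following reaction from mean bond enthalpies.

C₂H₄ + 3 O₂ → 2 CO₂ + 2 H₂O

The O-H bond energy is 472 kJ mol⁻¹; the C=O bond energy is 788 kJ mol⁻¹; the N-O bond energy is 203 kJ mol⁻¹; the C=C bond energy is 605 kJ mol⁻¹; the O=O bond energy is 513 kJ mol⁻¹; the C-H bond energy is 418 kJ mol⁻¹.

ΔH ≈ −1224 kJ

Bonds broken (reactants):
  C-H: 4 × 418 = 1672
  C=C: 1 × 605 = 605
  O=O: 3 × 513 = 1539
  Σ(broken) = 3816 kJ
Bonds formed (products):
  C=O: 4 × 788 = 3152
  O-H: 4 × 472 = 1888
  Σ(formed) = 5040 kJ
ΔH = Σ(broken) − Σ(formed) = 3816 − 5040 = −1224 kJ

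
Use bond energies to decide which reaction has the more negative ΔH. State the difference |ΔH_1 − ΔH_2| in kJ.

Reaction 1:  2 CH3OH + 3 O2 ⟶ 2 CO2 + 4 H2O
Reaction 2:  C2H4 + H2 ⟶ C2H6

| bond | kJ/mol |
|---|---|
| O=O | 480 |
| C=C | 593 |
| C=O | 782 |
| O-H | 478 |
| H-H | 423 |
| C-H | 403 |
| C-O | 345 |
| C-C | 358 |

Reaction 1:
  Bonds broken (reactants):
    C-H: 6 × 403 = 2418
    C-O: 2 × 345 = 690
    O-H: 2 × 478 = 956
    O=O: 3 × 480 = 1440
    Σ(broken) = 5504 kJ
  Bonds formed (products):
    C=O: 4 × 782 = 3128
    O-H: 8 × 478 = 3824
    Σ(formed) = 6952 kJ
  ΔH_1 = 5504 − 6952 = −1448 kJ
Reaction 2:
  Bonds broken (reactants):
    C-H: 4 × 403 = 1612
    C=C: 1 × 593 = 593
    H-H: 1 × 423 = 423
    Σ(broken) = 2628 kJ
  Bonds formed (products):
    C-C: 1 × 358 = 358
    C-H: 6 × 403 = 2418
    Σ(formed) = 2776 kJ
  ΔH_2 = 2628 − 2776 = −148 kJ
ΔH_1 − ΔH_2 = −1300 kJ, so reaction 1 has the more negative ΔH; |ΔH_1 − ΔH_2| = 1300 kJ.

Reaction 1, by 1300 kJ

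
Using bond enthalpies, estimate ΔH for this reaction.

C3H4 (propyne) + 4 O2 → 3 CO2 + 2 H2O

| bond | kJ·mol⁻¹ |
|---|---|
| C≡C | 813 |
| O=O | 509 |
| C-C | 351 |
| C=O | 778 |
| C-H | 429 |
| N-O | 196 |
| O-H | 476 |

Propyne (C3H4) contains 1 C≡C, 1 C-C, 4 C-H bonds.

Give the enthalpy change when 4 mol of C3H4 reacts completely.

Bonds broken (reactants):
  C≡C: 1 × 813 = 813
  C-C: 1 × 351 = 351
  C-H: 4 × 429 = 1716
  O=O: 4 × 509 = 2036
  Σ(broken) = 4916 kJ
Bonds formed (products):
  C=O: 6 × 778 = 4668
  O-H: 4 × 476 = 1904
  Σ(formed) = 6572 kJ
ΔH = Σ(broken) − Σ(formed) = 4916 − 6572 = −1656 kJ
For 4× the reaction as written: 4 × (−1656) = −6624 kJ

ΔH = −6624 kJ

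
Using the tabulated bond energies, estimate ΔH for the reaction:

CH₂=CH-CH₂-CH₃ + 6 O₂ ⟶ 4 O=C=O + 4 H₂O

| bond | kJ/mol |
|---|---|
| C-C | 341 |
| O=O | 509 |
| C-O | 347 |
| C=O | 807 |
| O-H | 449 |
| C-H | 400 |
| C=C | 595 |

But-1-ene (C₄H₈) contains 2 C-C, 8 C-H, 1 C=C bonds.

ΔH ≈ −2517 kJ

Bonds broken (reactants):
  C-C: 2 × 341 = 682
  C-H: 8 × 400 = 3200
  C=C: 1 × 595 = 595
  O=O: 6 × 509 = 3054
  Σ(broken) = 7531 kJ
Bonds formed (products):
  C=O: 8 × 807 = 6456
  O-H: 8 × 449 = 3592
  Σ(formed) = 10048 kJ
ΔH = Σ(broken) − Σ(formed) = 7531 − 10048 = −2517 kJ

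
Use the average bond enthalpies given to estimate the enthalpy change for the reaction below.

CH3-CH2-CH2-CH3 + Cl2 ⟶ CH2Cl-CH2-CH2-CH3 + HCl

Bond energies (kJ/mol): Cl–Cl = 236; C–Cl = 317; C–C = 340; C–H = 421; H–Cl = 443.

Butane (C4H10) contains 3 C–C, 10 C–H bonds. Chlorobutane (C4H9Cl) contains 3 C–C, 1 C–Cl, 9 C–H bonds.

ΔH ≈ −103 kJ

Bonds broken (reactants):
  C–C: 3 × 340 = 1020
  C–H: 10 × 421 = 4210
  Cl–Cl: 1 × 236 = 236
  Σ(broken) = 5466 kJ
Bonds formed (products):
  C–C: 3 × 340 = 1020
  C–Cl: 1 × 317 = 317
  C–H: 9 × 421 = 3789
  H–Cl: 1 × 443 = 443
  Σ(formed) = 5569 kJ
ΔH = Σ(broken) − Σ(formed) = 5466 − 5569 = −103 kJ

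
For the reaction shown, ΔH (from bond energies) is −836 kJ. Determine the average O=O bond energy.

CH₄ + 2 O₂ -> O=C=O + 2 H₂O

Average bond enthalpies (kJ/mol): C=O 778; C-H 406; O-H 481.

D(O=O) ≈ 510 kJ/mol

Let D be the O=O bond energy.
Σ(broken) = 4×406 + 2×D = 1624 + 2D
Σ(formed) = 2×778 + 4×481 = 3480
ΔH = Σ(broken) − Σ(formed) = (1624 + 2D) − (3480) = −1856 + 2D
Setting this equal to −836 kJ gives 2D = 1020, so D = 510 kJ/mol.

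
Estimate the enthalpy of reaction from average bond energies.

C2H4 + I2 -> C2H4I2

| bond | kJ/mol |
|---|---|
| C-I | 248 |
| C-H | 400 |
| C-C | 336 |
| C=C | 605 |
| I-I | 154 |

ΔH ≈ −73 kJ

Bonds broken (reactants):
  C-H: 4 × 400 = 1600
  C=C: 1 × 605 = 605
  I-I: 1 × 154 = 154
  Σ(broken) = 2359 kJ
Bonds formed (products):
  C-C: 1 × 336 = 336
  C-H: 4 × 400 = 1600
  C-I: 2 × 248 = 496
  Σ(formed) = 2432 kJ
ΔH = Σ(broken) − Σ(formed) = 2359 − 2432 = −73 kJ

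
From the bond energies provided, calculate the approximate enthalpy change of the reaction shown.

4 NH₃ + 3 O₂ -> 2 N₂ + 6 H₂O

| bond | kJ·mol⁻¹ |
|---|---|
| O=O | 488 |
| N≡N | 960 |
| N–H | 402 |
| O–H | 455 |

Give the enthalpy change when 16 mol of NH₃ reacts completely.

Bonds broken (reactants):
  N–H: 12 × 402 = 4824
  O=O: 3 × 488 = 1464
  Σ(broken) = 6288 kJ
Bonds formed (products):
  N≡N: 2 × 960 = 1920
  O–H: 12 × 455 = 5460
  Σ(formed) = 7380 kJ
ΔH = Σ(broken) − Σ(formed) = 6288 − 7380 = −1092 kJ
For 4× the reaction as written: 4 × (−1092) = −4368 kJ

ΔH = −4368 kJ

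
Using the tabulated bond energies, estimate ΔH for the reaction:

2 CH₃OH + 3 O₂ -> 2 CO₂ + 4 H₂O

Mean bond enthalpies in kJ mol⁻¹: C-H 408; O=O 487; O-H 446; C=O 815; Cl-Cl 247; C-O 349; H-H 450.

ΔH ≈ −1329 kJ

Bonds broken (reactants):
  C-H: 6 × 408 = 2448
  C-O: 2 × 349 = 698
  O-H: 2 × 446 = 892
  O=O: 3 × 487 = 1461
  Σ(broken) = 5499 kJ
Bonds formed (products):
  C=O: 4 × 815 = 3260
  O-H: 8 × 446 = 3568
  Σ(formed) = 6828 kJ
ΔH = Σ(broken) − Σ(formed) = 5499 − 6828 = −1329 kJ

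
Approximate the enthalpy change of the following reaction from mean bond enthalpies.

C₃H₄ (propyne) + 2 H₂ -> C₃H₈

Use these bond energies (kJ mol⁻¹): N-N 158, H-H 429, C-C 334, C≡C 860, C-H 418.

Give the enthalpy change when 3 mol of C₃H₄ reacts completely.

Bonds broken (reactants):
  C≡C: 1 × 860 = 860
  C-C: 1 × 334 = 334
  C-H: 4 × 418 = 1672
  H-H: 2 × 429 = 858
  Σ(broken) = 3724 kJ
Bonds formed (products):
  C-C: 2 × 334 = 668
  C-H: 8 × 418 = 3344
  Σ(formed) = 4012 kJ
ΔH = Σ(broken) − Σ(formed) = 3724 − 4012 = −288 kJ
For 3× the reaction as written: 3 × (−288) = −864 kJ

ΔH = −864 kJ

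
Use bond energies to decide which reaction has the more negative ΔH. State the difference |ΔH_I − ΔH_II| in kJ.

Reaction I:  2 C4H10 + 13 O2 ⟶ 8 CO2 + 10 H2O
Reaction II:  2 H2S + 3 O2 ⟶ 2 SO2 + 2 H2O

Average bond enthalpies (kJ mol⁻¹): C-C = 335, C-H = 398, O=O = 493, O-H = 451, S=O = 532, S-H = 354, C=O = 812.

Reaction I:
  Bonds broken (reactants):
    C-C: 6 × 335 = 2010
    C-H: 20 × 398 = 7960
    O=O: 13 × 493 = 6409
    Σ(broken) = 16379 kJ
  Bonds formed (products):
    C=O: 16 × 812 = 12992
    O-H: 20 × 451 = 9020
    Σ(formed) = 22012 kJ
  ΔH_I = 16379 − 22012 = −5633 kJ
Reaction II:
  Bonds broken (reactants):
    O=O: 3 × 493 = 1479
    S-H: 4 × 354 = 1416
    Σ(broken) = 2895 kJ
  Bonds formed (products):
    O-H: 4 × 451 = 1804
    S=O: 4 × 532 = 2128
    Σ(formed) = 3932 kJ
  ΔH_II = 2895 − 3932 = −1037 kJ
ΔH_I − ΔH_II = −4596 kJ, so reaction I has the more negative ΔH; |ΔH_I − ΔH_II| = 4596 kJ.

Reaction I, by 4596 kJ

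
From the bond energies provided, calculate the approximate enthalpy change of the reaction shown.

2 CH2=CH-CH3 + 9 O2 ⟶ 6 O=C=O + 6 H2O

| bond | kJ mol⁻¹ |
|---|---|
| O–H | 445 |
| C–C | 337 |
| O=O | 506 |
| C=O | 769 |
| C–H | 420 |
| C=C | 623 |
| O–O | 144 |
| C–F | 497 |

ΔH ≈ −3054 kJ

Bonds broken (reactants):
  C–C: 2 × 337 = 674
  C–H: 12 × 420 = 5040
  C=C: 2 × 623 = 1246
  O=O: 9 × 506 = 4554
  Σ(broken) = 11514 kJ
Bonds formed (products):
  C=O: 12 × 769 = 9228
  O–H: 12 × 445 = 5340
  Σ(formed) = 14568 kJ
ΔH = Σ(broken) − Σ(formed) = 11514 − 14568 = −3054 kJ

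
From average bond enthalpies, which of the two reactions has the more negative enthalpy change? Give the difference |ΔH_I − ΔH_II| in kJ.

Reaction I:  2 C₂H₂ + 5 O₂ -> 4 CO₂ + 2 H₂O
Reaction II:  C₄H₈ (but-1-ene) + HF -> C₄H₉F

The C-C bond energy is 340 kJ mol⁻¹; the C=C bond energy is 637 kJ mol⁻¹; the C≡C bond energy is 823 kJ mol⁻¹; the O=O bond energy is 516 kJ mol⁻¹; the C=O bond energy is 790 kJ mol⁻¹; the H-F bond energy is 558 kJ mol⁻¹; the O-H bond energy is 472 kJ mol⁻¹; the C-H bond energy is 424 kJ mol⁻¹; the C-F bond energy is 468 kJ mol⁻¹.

Reaction I:
  Bonds broken (reactants):
    C≡C: 2 × 823 = 1646
    C-H: 4 × 424 = 1696
    O=O: 5 × 516 = 2580
    Σ(broken) = 5922 kJ
  Bonds formed (products):
    C=O: 8 × 790 = 6320
    O-H: 4 × 472 = 1888
    Σ(formed) = 8208 kJ
  ΔH_I = 5922 − 8208 = −2286 kJ
Reaction II:
  Bonds broken (reactants):
    C-C: 2 × 340 = 680
    C-H: 8 × 424 = 3392
    C=C: 1 × 637 = 637
    H-F: 1 × 558 = 558
    Σ(broken) = 5267 kJ
  Bonds formed (products):
    C-C: 3 × 340 = 1020
    C-F: 1 × 468 = 468
    C-H: 9 × 424 = 3816
    Σ(formed) = 5304 kJ
  ΔH_II = 5267 − 5304 = −37 kJ
ΔH_I − ΔH_II = −2249 kJ, so reaction I has the more negative ΔH; |ΔH_I − ΔH_II| = 2249 kJ.

Reaction I, by 2249 kJ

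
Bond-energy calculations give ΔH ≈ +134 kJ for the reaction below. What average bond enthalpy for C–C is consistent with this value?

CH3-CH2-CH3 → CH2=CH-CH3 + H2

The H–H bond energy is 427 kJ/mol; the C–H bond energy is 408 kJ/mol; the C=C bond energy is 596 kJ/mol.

Let D be the C–C bond energy.
Σ(broken) = 2×D + 8×408 = 3264 + 2D
Σ(formed) = 1×D + 6×408 + 1×596 + 1×427 = 3471 + D
ΔH = Σ(broken) − Σ(formed) = (3264 + 2D) − (3471 + D) = −207 + D
Setting this equal to +134 kJ gives D = 341 kJ/mol.

D(C–C) ≈ 341 kJ/mol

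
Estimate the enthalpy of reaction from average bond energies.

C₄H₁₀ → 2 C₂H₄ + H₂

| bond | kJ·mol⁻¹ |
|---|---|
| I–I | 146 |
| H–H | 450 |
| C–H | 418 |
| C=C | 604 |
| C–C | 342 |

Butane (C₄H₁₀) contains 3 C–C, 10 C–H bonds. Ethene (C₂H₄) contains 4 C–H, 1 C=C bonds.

ΔH ≈ +204 kJ

Bonds broken (reactants):
  C–C: 3 × 342 = 1026
  C–H: 10 × 418 = 4180
  Σ(broken) = 5206 kJ
Bonds formed (products):
  C–H: 8 × 418 = 3344
  C=C: 2 × 604 = 1208
  H–H: 1 × 450 = 450
  Σ(formed) = 5002 kJ
ΔH = Σ(broken) − Σ(formed) = 5206 − 5002 = +204 kJ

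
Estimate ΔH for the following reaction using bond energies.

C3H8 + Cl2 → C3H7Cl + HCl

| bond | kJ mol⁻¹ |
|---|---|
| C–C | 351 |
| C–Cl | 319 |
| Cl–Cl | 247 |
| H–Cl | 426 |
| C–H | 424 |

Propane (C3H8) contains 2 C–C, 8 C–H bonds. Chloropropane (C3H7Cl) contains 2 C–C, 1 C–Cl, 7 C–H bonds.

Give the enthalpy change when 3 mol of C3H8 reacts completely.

ΔH = −222 kJ

Bonds broken (reactants):
  C–C: 2 × 351 = 702
  C–H: 8 × 424 = 3392
  Cl–Cl: 1 × 247 = 247
  Σ(broken) = 4341 kJ
Bonds formed (products):
  C–C: 2 × 351 = 702
  C–Cl: 1 × 319 = 319
  C–H: 7 × 424 = 2968
  H–Cl: 1 × 426 = 426
  Σ(formed) = 4415 kJ
ΔH = Σ(broken) − Σ(formed) = 4341 − 4415 = −74 kJ
For 3× the reaction as written: 3 × (−74) = −222 kJ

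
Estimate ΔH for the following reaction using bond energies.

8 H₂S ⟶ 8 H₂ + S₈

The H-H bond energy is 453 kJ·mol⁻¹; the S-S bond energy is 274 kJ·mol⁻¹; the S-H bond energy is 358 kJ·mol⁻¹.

ΔH ≈ −88 kJ

Bonds broken (reactants):
  S-H: 16 × 358 = 5728
  Σ(broken) = 5728 kJ
Bonds formed (products):
  H-H: 8 × 453 = 3624
  S-S: 8 × 274 = 2192
  Σ(formed) = 5816 kJ
ΔH = Σ(broken) − Σ(formed) = 5728 − 5816 = −88 kJ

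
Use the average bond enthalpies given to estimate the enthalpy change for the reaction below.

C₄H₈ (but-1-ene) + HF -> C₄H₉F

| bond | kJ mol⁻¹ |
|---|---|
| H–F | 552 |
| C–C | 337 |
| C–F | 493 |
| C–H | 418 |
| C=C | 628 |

ΔH ≈ −68 kJ

Bonds broken (reactants):
  C–C: 2 × 337 = 674
  C–H: 8 × 418 = 3344
  C=C: 1 × 628 = 628
  H–F: 1 × 552 = 552
  Σ(broken) = 5198 kJ
Bonds formed (products):
  C–C: 3 × 337 = 1011
  C–F: 1 × 493 = 493
  C–H: 9 × 418 = 3762
  Σ(formed) = 5266 kJ
ΔH = Σ(broken) − Σ(formed) = 5198 − 5266 = −68 kJ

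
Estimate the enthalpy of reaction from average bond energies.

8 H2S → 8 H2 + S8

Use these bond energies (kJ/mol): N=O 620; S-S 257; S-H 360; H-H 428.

Bonds broken (reactants):
  S-H: 16 × 360 = 5760
  Σ(broken) = 5760 kJ
Bonds formed (products):
  H-H: 8 × 428 = 3424
  S-S: 8 × 257 = 2056
  Σ(formed) = 5480 kJ
ΔH = Σ(broken) − Σ(formed) = 5760 − 5480 = +280 kJ

ΔH ≈ +280 kJ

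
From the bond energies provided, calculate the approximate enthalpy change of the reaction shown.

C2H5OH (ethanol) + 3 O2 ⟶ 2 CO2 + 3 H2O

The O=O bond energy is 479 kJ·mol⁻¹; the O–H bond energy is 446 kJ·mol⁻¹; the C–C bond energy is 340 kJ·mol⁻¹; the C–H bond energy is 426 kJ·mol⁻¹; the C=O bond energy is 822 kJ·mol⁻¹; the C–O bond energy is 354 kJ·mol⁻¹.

ΔH ≈ −1257 kJ

Bonds broken (reactants):
  C–C: 1 × 340 = 340
  C–H: 5 × 426 = 2130
  C–O: 1 × 354 = 354
  O–H: 1 × 446 = 446
  O=O: 3 × 479 = 1437
  Σ(broken) = 4707 kJ
Bonds formed (products):
  C=O: 4 × 822 = 3288
  O–H: 6 × 446 = 2676
  Σ(formed) = 5964 kJ
ΔH = Σ(broken) − Σ(formed) = 4707 − 5964 = −1257 kJ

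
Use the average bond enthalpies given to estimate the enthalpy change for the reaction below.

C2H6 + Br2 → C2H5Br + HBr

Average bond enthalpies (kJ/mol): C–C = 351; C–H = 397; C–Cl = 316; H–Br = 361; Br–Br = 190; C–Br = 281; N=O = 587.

ΔH ≈ −55 kJ

Bonds broken (reactants):
  Br–Br: 1 × 190 = 190
  C–C: 1 × 351 = 351
  C–H: 6 × 397 = 2382
  Σ(broken) = 2923 kJ
Bonds formed (products):
  C–Br: 1 × 281 = 281
  C–C: 1 × 351 = 351
  C–H: 5 × 397 = 1985
  H–Br: 1 × 361 = 361
  Σ(formed) = 2978 kJ
ΔH = Σ(broken) − Σ(formed) = 2923 − 2978 = −55 kJ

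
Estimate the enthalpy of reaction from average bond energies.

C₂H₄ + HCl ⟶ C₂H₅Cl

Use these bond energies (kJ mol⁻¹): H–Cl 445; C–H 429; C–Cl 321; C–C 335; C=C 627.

ΔH ≈ −13 kJ

Bonds broken (reactants):
  C–H: 4 × 429 = 1716
  C=C: 1 × 627 = 627
  H–Cl: 1 × 445 = 445
  Σ(broken) = 2788 kJ
Bonds formed (products):
  C–C: 1 × 335 = 335
  C–Cl: 1 × 321 = 321
  C–H: 5 × 429 = 2145
  Σ(formed) = 2801 kJ
ΔH = Σ(broken) − Σ(formed) = 2788 − 2801 = −13 kJ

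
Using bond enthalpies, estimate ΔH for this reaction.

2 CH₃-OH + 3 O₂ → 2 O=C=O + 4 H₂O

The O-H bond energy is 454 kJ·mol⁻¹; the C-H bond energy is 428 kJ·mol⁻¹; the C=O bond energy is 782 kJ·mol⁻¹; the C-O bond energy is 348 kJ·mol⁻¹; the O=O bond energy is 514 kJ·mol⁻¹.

Bonds broken (reactants):
  C-H: 6 × 428 = 2568
  C-O: 2 × 348 = 696
  O-H: 2 × 454 = 908
  O=O: 3 × 514 = 1542
  Σ(broken) = 5714 kJ
Bonds formed (products):
  C=O: 4 × 782 = 3128
  O-H: 8 × 454 = 3632
  Σ(formed) = 6760 kJ
ΔH = Σ(broken) − Σ(formed) = 5714 − 6760 = −1046 kJ

ΔH ≈ −1046 kJ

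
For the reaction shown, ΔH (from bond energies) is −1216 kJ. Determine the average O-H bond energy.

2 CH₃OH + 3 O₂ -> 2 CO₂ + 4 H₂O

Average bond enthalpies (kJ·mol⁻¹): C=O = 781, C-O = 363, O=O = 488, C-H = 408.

Let D be the O-H bond energy.
Σ(broken) = 6×408 + 2×363 + 2×D + 3×488 = 4638 + 2D
Σ(formed) = 4×781 + 8×D = 3124 + 8D
ΔH = Σ(broken) − Σ(formed) = (4638 + 2D) − (3124 + 8D) = +1514 − 6D
Setting this equal to −1216 kJ gives 6D = 2730, so D = 455 kJ/mol.

D(O-H) ≈ 455 kJ/mol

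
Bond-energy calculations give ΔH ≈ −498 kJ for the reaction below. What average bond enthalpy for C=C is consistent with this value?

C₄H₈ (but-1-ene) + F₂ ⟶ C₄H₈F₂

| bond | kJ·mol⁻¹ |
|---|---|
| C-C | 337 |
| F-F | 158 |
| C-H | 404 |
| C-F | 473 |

D(C=C) ≈ 627 kJ/mol

Let D be the C=C bond energy.
Σ(broken) = 2×337 + 8×404 + 1×D + 1×158 = 4064 + D
Σ(formed) = 3×337 + 2×473 + 8×404 = 5189
ΔH = Σ(broken) − Σ(formed) = (4064 + D) − (5189) = −1125 + D
Setting this equal to −498 kJ gives D = 627 kJ/mol.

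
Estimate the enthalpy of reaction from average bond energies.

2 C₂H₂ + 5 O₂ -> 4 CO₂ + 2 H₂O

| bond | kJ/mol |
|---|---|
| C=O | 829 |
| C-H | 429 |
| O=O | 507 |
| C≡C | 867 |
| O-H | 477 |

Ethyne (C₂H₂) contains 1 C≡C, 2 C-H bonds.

Bonds broken (reactants):
  C≡C: 2 × 867 = 1734
  C-H: 4 × 429 = 1716
  O=O: 5 × 507 = 2535
  Σ(broken) = 5985 kJ
Bonds formed (products):
  C=O: 8 × 829 = 6632
  O-H: 4 × 477 = 1908
  Σ(formed) = 8540 kJ
ΔH = Σ(broken) − Σ(formed) = 5985 − 8540 = −2555 kJ

ΔH ≈ −2555 kJ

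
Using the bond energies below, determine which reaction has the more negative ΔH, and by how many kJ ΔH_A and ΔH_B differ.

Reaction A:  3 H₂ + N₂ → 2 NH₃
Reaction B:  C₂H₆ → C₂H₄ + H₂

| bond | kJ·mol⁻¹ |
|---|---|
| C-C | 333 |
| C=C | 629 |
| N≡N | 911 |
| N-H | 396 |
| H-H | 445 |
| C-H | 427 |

Reaction A:
  Bonds broken (reactants):
    H-H: 3 × 445 = 1335
    N≡N: 1 × 911 = 911
    Σ(broken) = 2246 kJ
  Bonds formed (products):
    N-H: 6 × 396 = 2376
    Σ(formed) = 2376 kJ
  ΔH_A = 2246 − 2376 = −130 kJ
Reaction B:
  Bonds broken (reactants):
    C-C: 1 × 333 = 333
    C-H: 6 × 427 = 2562
    Σ(broken) = 2895 kJ
  Bonds formed (products):
    C-H: 4 × 427 = 1708
    C=C: 1 × 629 = 629
    H-H: 1 × 445 = 445
    Σ(formed) = 2782 kJ
  ΔH_B = 2895 − 2782 = +113 kJ
ΔH_A − ΔH_B = −243 kJ, so reaction A has the more negative ΔH; |ΔH_A − ΔH_B| = 243 kJ.

Reaction A, by 243 kJ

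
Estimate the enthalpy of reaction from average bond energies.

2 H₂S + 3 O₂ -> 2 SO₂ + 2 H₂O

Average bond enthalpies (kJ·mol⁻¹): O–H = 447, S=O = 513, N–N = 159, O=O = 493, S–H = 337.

Bonds broken (reactants):
  O=O: 3 × 493 = 1479
  S–H: 4 × 337 = 1348
  Σ(broken) = 2827 kJ
Bonds formed (products):
  O–H: 4 × 447 = 1788
  S=O: 4 × 513 = 2052
  Σ(formed) = 3840 kJ
ΔH = Σ(broken) − Σ(formed) = 2827 − 3840 = −1013 kJ

ΔH ≈ −1013 kJ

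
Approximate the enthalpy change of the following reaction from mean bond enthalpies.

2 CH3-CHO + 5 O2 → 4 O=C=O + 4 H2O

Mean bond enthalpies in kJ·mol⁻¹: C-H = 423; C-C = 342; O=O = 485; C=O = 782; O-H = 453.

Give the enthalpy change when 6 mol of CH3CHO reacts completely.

ΔH = −5469 kJ

Bonds broken (reactants):
  C-C: 2 × 342 = 684
  C-H: 8 × 423 = 3384
  C=O: 2 × 782 = 1564
  O=O: 5 × 485 = 2425
  Σ(broken) = 8057 kJ
Bonds formed (products):
  C=O: 8 × 782 = 6256
  O-H: 8 × 453 = 3624
  Σ(formed) = 9880 kJ
ΔH = Σ(broken) − Σ(formed) = 8057 − 9880 = −1823 kJ
For 3× the reaction as written: 3 × (−1823) = −5469 kJ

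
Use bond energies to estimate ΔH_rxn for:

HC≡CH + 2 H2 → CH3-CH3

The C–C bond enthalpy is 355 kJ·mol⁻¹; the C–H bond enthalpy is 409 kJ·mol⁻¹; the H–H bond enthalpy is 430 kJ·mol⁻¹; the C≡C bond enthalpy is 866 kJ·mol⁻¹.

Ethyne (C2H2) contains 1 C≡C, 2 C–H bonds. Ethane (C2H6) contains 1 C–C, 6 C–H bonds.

ΔH ≈ −265 kJ

Bonds broken (reactants):
  C≡C: 1 × 866 = 866
  C–H: 2 × 409 = 818
  H–H: 2 × 430 = 860
  Σ(broken) = 2544 kJ
Bonds formed (products):
  C–C: 1 × 355 = 355
  C–H: 6 × 409 = 2454
  Σ(formed) = 2809 kJ
ΔH = Σ(broken) − Σ(formed) = 2544 − 2809 = −265 kJ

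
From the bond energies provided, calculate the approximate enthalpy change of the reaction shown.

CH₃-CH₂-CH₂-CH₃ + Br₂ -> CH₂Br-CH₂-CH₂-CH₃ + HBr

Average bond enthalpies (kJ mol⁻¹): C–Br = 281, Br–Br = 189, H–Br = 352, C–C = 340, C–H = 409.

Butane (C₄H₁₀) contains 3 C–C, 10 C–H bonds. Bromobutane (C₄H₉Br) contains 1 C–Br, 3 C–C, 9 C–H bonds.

ΔH ≈ −35 kJ

Bonds broken (reactants):
  Br–Br: 1 × 189 = 189
  C–C: 3 × 340 = 1020
  C–H: 10 × 409 = 4090
  Σ(broken) = 5299 kJ
Bonds formed (products):
  C–Br: 1 × 281 = 281
  C–C: 3 × 340 = 1020
  C–H: 9 × 409 = 3681
  H–Br: 1 × 352 = 352
  Σ(formed) = 5334 kJ
ΔH = Σ(broken) − Σ(formed) = 5299 − 5334 = −35 kJ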